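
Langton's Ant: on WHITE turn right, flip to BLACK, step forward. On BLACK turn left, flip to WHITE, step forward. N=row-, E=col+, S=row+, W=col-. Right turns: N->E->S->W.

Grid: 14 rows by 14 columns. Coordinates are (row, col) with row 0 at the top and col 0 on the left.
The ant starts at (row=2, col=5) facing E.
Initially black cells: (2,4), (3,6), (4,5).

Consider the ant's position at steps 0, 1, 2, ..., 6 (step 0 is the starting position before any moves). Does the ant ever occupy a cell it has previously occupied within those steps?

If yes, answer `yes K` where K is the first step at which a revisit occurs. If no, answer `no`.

Answer: no

Derivation:
Step 1: on WHITE (2,5): turn R to S, flip to black, move to (3,5). |black|=4 — new cell
Step 2: on WHITE (3,5): turn R to W, flip to black, move to (3,4). |black|=5 — new cell
Step 3: on WHITE (3,4): turn R to N, flip to black, move to (2,4). |black|=6 — new cell
Step 4: on BLACK (2,4): turn L to W, flip to white, move to (2,3). |black|=5 — new cell
Step 5: on WHITE (2,3): turn R to N, flip to black, move to (1,3). |black|=6 — new cell
Step 6: on WHITE (1,3): turn R to E, flip to black, move to (1,4). |black|=7 — new cell
No revisit within 6 steps.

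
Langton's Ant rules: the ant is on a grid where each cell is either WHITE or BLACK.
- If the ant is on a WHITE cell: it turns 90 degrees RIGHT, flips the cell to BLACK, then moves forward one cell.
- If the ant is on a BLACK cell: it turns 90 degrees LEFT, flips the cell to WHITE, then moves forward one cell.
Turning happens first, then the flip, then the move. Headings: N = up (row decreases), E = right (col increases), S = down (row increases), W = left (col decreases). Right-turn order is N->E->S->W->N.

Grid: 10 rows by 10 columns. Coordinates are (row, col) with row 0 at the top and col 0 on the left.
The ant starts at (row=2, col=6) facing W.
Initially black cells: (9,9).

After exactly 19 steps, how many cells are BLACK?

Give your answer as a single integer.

Step 1: on WHITE (2,6): turn R to N, flip to black, move to (1,6). |black|=2
Step 2: on WHITE (1,6): turn R to E, flip to black, move to (1,7). |black|=3
Step 3: on WHITE (1,7): turn R to S, flip to black, move to (2,7). |black|=4
Step 4: on WHITE (2,7): turn R to W, flip to black, move to (2,6). |black|=5
Step 5: on BLACK (2,6): turn L to S, flip to white, move to (3,6). |black|=4
Step 6: on WHITE (3,6): turn R to W, flip to black, move to (3,5). |black|=5
Step 7: on WHITE (3,5): turn R to N, flip to black, move to (2,5). |black|=6
Step 8: on WHITE (2,5): turn R to E, flip to black, move to (2,6). |black|=7
Step 9: on WHITE (2,6): turn R to S, flip to black, move to (3,6). |black|=8
Step 10: on BLACK (3,6): turn L to E, flip to white, move to (3,7). |black|=7
Step 11: on WHITE (3,7): turn R to S, flip to black, move to (4,7). |black|=8
Step 12: on WHITE (4,7): turn R to W, flip to black, move to (4,6). |black|=9
Step 13: on WHITE (4,6): turn R to N, flip to black, move to (3,6). |black|=10
Step 14: on WHITE (3,6): turn R to E, flip to black, move to (3,7). |black|=11
Step 15: on BLACK (3,7): turn L to N, flip to white, move to (2,7). |black|=10
Step 16: on BLACK (2,7): turn L to W, flip to white, move to (2,6). |black|=9
Step 17: on BLACK (2,6): turn L to S, flip to white, move to (3,6). |black|=8
Step 18: on BLACK (3,6): turn L to E, flip to white, move to (3,7). |black|=7
Step 19: on WHITE (3,7): turn R to S, flip to black, move to (4,7). |black|=8

Answer: 8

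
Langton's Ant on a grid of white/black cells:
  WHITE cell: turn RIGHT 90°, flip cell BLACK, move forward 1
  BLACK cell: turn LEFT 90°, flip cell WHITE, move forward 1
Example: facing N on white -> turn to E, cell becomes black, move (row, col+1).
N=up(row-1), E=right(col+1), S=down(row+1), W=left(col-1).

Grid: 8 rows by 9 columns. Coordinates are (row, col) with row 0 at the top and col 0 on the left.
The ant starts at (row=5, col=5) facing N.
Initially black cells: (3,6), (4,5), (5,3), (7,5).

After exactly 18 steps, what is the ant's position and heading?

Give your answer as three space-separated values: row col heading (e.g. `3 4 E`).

Step 1: on WHITE (5,5): turn R to E, flip to black, move to (5,6). |black|=5
Step 2: on WHITE (5,6): turn R to S, flip to black, move to (6,6). |black|=6
Step 3: on WHITE (6,6): turn R to W, flip to black, move to (6,5). |black|=7
Step 4: on WHITE (6,5): turn R to N, flip to black, move to (5,5). |black|=8
Step 5: on BLACK (5,5): turn L to W, flip to white, move to (5,4). |black|=7
Step 6: on WHITE (5,4): turn R to N, flip to black, move to (4,4). |black|=8
Step 7: on WHITE (4,4): turn R to E, flip to black, move to (4,5). |black|=9
Step 8: on BLACK (4,5): turn L to N, flip to white, move to (3,5). |black|=8
Step 9: on WHITE (3,5): turn R to E, flip to black, move to (3,6). |black|=9
Step 10: on BLACK (3,6): turn L to N, flip to white, move to (2,6). |black|=8
Step 11: on WHITE (2,6): turn R to E, flip to black, move to (2,7). |black|=9
Step 12: on WHITE (2,7): turn R to S, flip to black, move to (3,7). |black|=10
Step 13: on WHITE (3,7): turn R to W, flip to black, move to (3,6). |black|=11
Step 14: on WHITE (3,6): turn R to N, flip to black, move to (2,6). |black|=12
Step 15: on BLACK (2,6): turn L to W, flip to white, move to (2,5). |black|=11
Step 16: on WHITE (2,5): turn R to N, flip to black, move to (1,5). |black|=12
Step 17: on WHITE (1,5): turn R to E, flip to black, move to (1,6). |black|=13
Step 18: on WHITE (1,6): turn R to S, flip to black, move to (2,6). |black|=14

Answer: 2 6 S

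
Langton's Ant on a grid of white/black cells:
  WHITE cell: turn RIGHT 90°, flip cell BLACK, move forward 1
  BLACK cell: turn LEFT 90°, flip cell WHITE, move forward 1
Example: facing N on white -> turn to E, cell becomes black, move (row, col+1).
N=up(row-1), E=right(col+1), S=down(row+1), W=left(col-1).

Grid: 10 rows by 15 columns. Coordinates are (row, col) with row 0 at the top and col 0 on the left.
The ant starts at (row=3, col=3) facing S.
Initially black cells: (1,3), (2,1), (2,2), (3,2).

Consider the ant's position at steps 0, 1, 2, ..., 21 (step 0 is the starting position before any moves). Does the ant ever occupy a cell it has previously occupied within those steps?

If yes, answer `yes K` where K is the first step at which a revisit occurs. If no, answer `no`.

Answer: yes 5

Derivation:
Step 1: on WHITE (3,3): turn R to W, flip to black, move to (3,2). |black|=5 — new cell
Step 2: on BLACK (3,2): turn L to S, flip to white, move to (4,2). |black|=4 — new cell
Step 3: on WHITE (4,2): turn R to W, flip to black, move to (4,1). |black|=5 — new cell
Step 4: on WHITE (4,1): turn R to N, flip to black, move to (3,1). |black|=6 — new cell
Step 5: on WHITE (3,1): turn R to E, flip to black, move to (3,2). |black|=7 — REVISIT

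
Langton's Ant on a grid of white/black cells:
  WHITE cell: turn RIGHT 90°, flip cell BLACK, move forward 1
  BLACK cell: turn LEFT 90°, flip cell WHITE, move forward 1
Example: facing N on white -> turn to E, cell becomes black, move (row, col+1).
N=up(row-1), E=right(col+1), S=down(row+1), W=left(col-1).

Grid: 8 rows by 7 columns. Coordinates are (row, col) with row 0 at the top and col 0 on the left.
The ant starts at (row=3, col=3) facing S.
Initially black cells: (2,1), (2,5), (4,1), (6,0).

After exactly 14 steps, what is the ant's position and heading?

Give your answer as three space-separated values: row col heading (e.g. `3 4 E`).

Answer: 2 6 S

Derivation:
Step 1: on WHITE (3,3): turn R to W, flip to black, move to (3,2). |black|=5
Step 2: on WHITE (3,2): turn R to N, flip to black, move to (2,2). |black|=6
Step 3: on WHITE (2,2): turn R to E, flip to black, move to (2,3). |black|=7
Step 4: on WHITE (2,3): turn R to S, flip to black, move to (3,3). |black|=8
Step 5: on BLACK (3,3): turn L to E, flip to white, move to (3,4). |black|=7
Step 6: on WHITE (3,4): turn R to S, flip to black, move to (4,4). |black|=8
Step 7: on WHITE (4,4): turn R to W, flip to black, move to (4,3). |black|=9
Step 8: on WHITE (4,3): turn R to N, flip to black, move to (3,3). |black|=10
Step 9: on WHITE (3,3): turn R to E, flip to black, move to (3,4). |black|=11
Step 10: on BLACK (3,4): turn L to N, flip to white, move to (2,4). |black|=10
Step 11: on WHITE (2,4): turn R to E, flip to black, move to (2,5). |black|=11
Step 12: on BLACK (2,5): turn L to N, flip to white, move to (1,5). |black|=10
Step 13: on WHITE (1,5): turn R to E, flip to black, move to (1,6). |black|=11
Step 14: on WHITE (1,6): turn R to S, flip to black, move to (2,6). |black|=12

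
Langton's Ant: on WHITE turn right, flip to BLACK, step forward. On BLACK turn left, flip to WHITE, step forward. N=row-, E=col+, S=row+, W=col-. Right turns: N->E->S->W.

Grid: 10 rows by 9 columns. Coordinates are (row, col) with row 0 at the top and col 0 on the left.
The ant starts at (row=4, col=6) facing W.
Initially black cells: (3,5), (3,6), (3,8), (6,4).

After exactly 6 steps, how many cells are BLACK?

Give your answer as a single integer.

Answer: 6

Derivation:
Step 1: on WHITE (4,6): turn R to N, flip to black, move to (3,6). |black|=5
Step 2: on BLACK (3,6): turn L to W, flip to white, move to (3,5). |black|=4
Step 3: on BLACK (3,5): turn L to S, flip to white, move to (4,5). |black|=3
Step 4: on WHITE (4,5): turn R to W, flip to black, move to (4,4). |black|=4
Step 5: on WHITE (4,4): turn R to N, flip to black, move to (3,4). |black|=5
Step 6: on WHITE (3,4): turn R to E, flip to black, move to (3,5). |black|=6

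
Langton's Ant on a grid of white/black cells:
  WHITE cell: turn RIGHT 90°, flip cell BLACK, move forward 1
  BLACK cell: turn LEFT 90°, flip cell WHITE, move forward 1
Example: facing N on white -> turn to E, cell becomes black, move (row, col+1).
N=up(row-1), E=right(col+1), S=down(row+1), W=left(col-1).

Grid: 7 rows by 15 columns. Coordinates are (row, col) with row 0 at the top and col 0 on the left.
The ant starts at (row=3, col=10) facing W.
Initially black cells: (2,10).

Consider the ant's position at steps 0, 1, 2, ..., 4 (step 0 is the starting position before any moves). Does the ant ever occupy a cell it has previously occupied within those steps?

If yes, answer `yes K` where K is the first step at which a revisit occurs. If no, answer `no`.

Step 1: on WHITE (3,10): turn R to N, flip to black, move to (2,10). |black|=2 — new cell
Step 2: on BLACK (2,10): turn L to W, flip to white, move to (2,9). |black|=1 — new cell
Step 3: on WHITE (2,9): turn R to N, flip to black, move to (1,9). |black|=2 — new cell
Step 4: on WHITE (1,9): turn R to E, flip to black, move to (1,10). |black|=3 — new cell
No revisit within 4 steps.

Answer: no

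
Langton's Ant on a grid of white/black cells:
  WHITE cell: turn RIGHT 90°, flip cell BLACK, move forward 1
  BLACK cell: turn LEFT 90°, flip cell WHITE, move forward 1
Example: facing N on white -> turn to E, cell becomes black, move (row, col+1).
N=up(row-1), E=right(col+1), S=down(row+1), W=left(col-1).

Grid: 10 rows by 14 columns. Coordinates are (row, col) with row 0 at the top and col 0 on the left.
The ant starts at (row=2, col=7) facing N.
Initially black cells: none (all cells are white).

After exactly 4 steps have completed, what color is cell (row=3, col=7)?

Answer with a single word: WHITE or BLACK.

Answer: BLACK

Derivation:
Step 1: on WHITE (2,7): turn R to E, flip to black, move to (2,8). |black|=1
Step 2: on WHITE (2,8): turn R to S, flip to black, move to (3,8). |black|=2
Step 3: on WHITE (3,8): turn R to W, flip to black, move to (3,7). |black|=3
Step 4: on WHITE (3,7): turn R to N, flip to black, move to (2,7). |black|=4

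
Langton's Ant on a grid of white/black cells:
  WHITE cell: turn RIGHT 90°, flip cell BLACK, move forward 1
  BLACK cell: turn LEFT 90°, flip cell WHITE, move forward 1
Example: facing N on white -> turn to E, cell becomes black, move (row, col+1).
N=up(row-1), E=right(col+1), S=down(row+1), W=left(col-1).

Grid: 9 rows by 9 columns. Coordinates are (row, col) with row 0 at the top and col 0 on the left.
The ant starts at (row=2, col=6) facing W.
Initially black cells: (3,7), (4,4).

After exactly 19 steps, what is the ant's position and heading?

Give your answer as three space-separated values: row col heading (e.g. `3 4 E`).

Step 1: on WHITE (2,6): turn R to N, flip to black, move to (1,6). |black|=3
Step 2: on WHITE (1,6): turn R to E, flip to black, move to (1,7). |black|=4
Step 3: on WHITE (1,7): turn R to S, flip to black, move to (2,7). |black|=5
Step 4: on WHITE (2,7): turn R to W, flip to black, move to (2,6). |black|=6
Step 5: on BLACK (2,6): turn L to S, flip to white, move to (3,6). |black|=5
Step 6: on WHITE (3,6): turn R to W, flip to black, move to (3,5). |black|=6
Step 7: on WHITE (3,5): turn R to N, flip to black, move to (2,5). |black|=7
Step 8: on WHITE (2,5): turn R to E, flip to black, move to (2,6). |black|=8
Step 9: on WHITE (2,6): turn R to S, flip to black, move to (3,6). |black|=9
Step 10: on BLACK (3,6): turn L to E, flip to white, move to (3,7). |black|=8
Step 11: on BLACK (3,7): turn L to N, flip to white, move to (2,7). |black|=7
Step 12: on BLACK (2,7): turn L to W, flip to white, move to (2,6). |black|=6
Step 13: on BLACK (2,6): turn L to S, flip to white, move to (3,6). |black|=5
Step 14: on WHITE (3,6): turn R to W, flip to black, move to (3,5). |black|=6
Step 15: on BLACK (3,5): turn L to S, flip to white, move to (4,5). |black|=5
Step 16: on WHITE (4,5): turn R to W, flip to black, move to (4,4). |black|=6
Step 17: on BLACK (4,4): turn L to S, flip to white, move to (5,4). |black|=5
Step 18: on WHITE (5,4): turn R to W, flip to black, move to (5,3). |black|=6
Step 19: on WHITE (5,3): turn R to N, flip to black, move to (4,3). |black|=7

Answer: 4 3 N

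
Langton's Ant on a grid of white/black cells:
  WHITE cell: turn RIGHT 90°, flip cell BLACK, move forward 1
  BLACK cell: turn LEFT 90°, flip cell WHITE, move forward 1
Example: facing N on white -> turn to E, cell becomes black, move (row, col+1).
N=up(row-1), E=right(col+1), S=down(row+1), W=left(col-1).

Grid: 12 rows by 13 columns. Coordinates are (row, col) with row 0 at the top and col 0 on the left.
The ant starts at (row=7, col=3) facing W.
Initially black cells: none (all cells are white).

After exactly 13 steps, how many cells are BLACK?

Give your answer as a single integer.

Step 1: on WHITE (7,3): turn R to N, flip to black, move to (6,3). |black|=1
Step 2: on WHITE (6,3): turn R to E, flip to black, move to (6,4). |black|=2
Step 3: on WHITE (6,4): turn R to S, flip to black, move to (7,4). |black|=3
Step 4: on WHITE (7,4): turn R to W, flip to black, move to (7,3). |black|=4
Step 5: on BLACK (7,3): turn L to S, flip to white, move to (8,3). |black|=3
Step 6: on WHITE (8,3): turn R to W, flip to black, move to (8,2). |black|=4
Step 7: on WHITE (8,2): turn R to N, flip to black, move to (7,2). |black|=5
Step 8: on WHITE (7,2): turn R to E, flip to black, move to (7,3). |black|=6
Step 9: on WHITE (7,3): turn R to S, flip to black, move to (8,3). |black|=7
Step 10: on BLACK (8,3): turn L to E, flip to white, move to (8,4). |black|=6
Step 11: on WHITE (8,4): turn R to S, flip to black, move to (9,4). |black|=7
Step 12: on WHITE (9,4): turn R to W, flip to black, move to (9,3). |black|=8
Step 13: on WHITE (9,3): turn R to N, flip to black, move to (8,3). |black|=9

Answer: 9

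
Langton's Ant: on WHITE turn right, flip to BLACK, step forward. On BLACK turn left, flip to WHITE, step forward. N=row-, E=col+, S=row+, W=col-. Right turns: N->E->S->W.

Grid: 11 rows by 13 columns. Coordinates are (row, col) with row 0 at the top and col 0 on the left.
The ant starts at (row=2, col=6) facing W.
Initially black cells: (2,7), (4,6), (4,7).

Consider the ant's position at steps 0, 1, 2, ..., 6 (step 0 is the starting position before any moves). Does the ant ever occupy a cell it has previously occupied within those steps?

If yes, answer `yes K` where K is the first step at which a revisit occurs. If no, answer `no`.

Answer: no

Derivation:
Step 1: on WHITE (2,6): turn R to N, flip to black, move to (1,6). |black|=4 — new cell
Step 2: on WHITE (1,6): turn R to E, flip to black, move to (1,7). |black|=5 — new cell
Step 3: on WHITE (1,7): turn R to S, flip to black, move to (2,7). |black|=6 — new cell
Step 4: on BLACK (2,7): turn L to E, flip to white, move to (2,8). |black|=5 — new cell
Step 5: on WHITE (2,8): turn R to S, flip to black, move to (3,8). |black|=6 — new cell
Step 6: on WHITE (3,8): turn R to W, flip to black, move to (3,7). |black|=7 — new cell
No revisit within 6 steps.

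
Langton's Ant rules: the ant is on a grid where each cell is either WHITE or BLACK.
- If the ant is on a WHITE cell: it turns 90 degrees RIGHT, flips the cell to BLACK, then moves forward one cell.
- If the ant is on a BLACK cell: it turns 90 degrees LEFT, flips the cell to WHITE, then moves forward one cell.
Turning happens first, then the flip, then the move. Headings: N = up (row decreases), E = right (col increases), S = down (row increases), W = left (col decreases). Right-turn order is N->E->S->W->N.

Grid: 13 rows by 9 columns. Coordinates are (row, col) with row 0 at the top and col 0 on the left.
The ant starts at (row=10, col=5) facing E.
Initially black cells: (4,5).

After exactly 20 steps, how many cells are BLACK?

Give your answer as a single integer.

Answer: 7

Derivation:
Step 1: on WHITE (10,5): turn R to S, flip to black, move to (11,5). |black|=2
Step 2: on WHITE (11,5): turn R to W, flip to black, move to (11,4). |black|=3
Step 3: on WHITE (11,4): turn R to N, flip to black, move to (10,4). |black|=4
Step 4: on WHITE (10,4): turn R to E, flip to black, move to (10,5). |black|=5
Step 5: on BLACK (10,5): turn L to N, flip to white, move to (9,5). |black|=4
Step 6: on WHITE (9,5): turn R to E, flip to black, move to (9,6). |black|=5
Step 7: on WHITE (9,6): turn R to S, flip to black, move to (10,6). |black|=6
Step 8: on WHITE (10,6): turn R to W, flip to black, move to (10,5). |black|=7
Step 9: on WHITE (10,5): turn R to N, flip to black, move to (9,5). |black|=8
Step 10: on BLACK (9,5): turn L to W, flip to white, move to (9,4). |black|=7
Step 11: on WHITE (9,4): turn R to N, flip to black, move to (8,4). |black|=8
Step 12: on WHITE (8,4): turn R to E, flip to black, move to (8,5). |black|=9
Step 13: on WHITE (8,5): turn R to S, flip to black, move to (9,5). |black|=10
Step 14: on WHITE (9,5): turn R to W, flip to black, move to (9,4). |black|=11
Step 15: on BLACK (9,4): turn L to S, flip to white, move to (10,4). |black|=10
Step 16: on BLACK (10,4): turn L to E, flip to white, move to (10,5). |black|=9
Step 17: on BLACK (10,5): turn L to N, flip to white, move to (9,5). |black|=8
Step 18: on BLACK (9,5): turn L to W, flip to white, move to (9,4). |black|=7
Step 19: on WHITE (9,4): turn R to N, flip to black, move to (8,4). |black|=8
Step 20: on BLACK (8,4): turn L to W, flip to white, move to (8,3). |black|=7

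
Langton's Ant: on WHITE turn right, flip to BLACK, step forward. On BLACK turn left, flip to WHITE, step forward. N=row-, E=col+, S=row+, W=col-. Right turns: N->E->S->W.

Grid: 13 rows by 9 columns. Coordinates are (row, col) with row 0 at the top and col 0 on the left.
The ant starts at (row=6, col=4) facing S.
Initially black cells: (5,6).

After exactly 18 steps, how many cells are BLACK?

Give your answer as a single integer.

Step 1: on WHITE (6,4): turn R to W, flip to black, move to (6,3). |black|=2
Step 2: on WHITE (6,3): turn R to N, flip to black, move to (5,3). |black|=3
Step 3: on WHITE (5,3): turn R to E, flip to black, move to (5,4). |black|=4
Step 4: on WHITE (5,4): turn R to S, flip to black, move to (6,4). |black|=5
Step 5: on BLACK (6,4): turn L to E, flip to white, move to (6,5). |black|=4
Step 6: on WHITE (6,5): turn R to S, flip to black, move to (7,5). |black|=5
Step 7: on WHITE (7,5): turn R to W, flip to black, move to (7,4). |black|=6
Step 8: on WHITE (7,4): turn R to N, flip to black, move to (6,4). |black|=7
Step 9: on WHITE (6,4): turn R to E, flip to black, move to (6,5). |black|=8
Step 10: on BLACK (6,5): turn L to N, flip to white, move to (5,5). |black|=7
Step 11: on WHITE (5,5): turn R to E, flip to black, move to (5,6). |black|=8
Step 12: on BLACK (5,6): turn L to N, flip to white, move to (4,6). |black|=7
Step 13: on WHITE (4,6): turn R to E, flip to black, move to (4,7). |black|=8
Step 14: on WHITE (4,7): turn R to S, flip to black, move to (5,7). |black|=9
Step 15: on WHITE (5,7): turn R to W, flip to black, move to (5,6). |black|=10
Step 16: on WHITE (5,6): turn R to N, flip to black, move to (4,6). |black|=11
Step 17: on BLACK (4,6): turn L to W, flip to white, move to (4,5). |black|=10
Step 18: on WHITE (4,5): turn R to N, flip to black, move to (3,5). |black|=11

Answer: 11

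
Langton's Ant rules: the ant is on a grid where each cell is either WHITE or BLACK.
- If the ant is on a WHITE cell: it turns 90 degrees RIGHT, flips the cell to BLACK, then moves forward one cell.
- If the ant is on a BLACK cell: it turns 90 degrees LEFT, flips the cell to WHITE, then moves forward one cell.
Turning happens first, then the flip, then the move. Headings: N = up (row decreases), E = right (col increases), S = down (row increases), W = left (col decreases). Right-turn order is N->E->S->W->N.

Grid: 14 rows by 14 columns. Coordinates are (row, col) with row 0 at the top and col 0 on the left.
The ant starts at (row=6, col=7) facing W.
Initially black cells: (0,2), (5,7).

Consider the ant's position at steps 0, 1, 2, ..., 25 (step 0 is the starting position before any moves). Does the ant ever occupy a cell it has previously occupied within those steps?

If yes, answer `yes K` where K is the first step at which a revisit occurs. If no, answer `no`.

Answer: yes 5

Derivation:
Step 1: on WHITE (6,7): turn R to N, flip to black, move to (5,7). |black|=3 — new cell
Step 2: on BLACK (5,7): turn L to W, flip to white, move to (5,6). |black|=2 — new cell
Step 3: on WHITE (5,6): turn R to N, flip to black, move to (4,6). |black|=3 — new cell
Step 4: on WHITE (4,6): turn R to E, flip to black, move to (4,7). |black|=4 — new cell
Step 5: on WHITE (4,7): turn R to S, flip to black, move to (5,7). |black|=5 — REVISIT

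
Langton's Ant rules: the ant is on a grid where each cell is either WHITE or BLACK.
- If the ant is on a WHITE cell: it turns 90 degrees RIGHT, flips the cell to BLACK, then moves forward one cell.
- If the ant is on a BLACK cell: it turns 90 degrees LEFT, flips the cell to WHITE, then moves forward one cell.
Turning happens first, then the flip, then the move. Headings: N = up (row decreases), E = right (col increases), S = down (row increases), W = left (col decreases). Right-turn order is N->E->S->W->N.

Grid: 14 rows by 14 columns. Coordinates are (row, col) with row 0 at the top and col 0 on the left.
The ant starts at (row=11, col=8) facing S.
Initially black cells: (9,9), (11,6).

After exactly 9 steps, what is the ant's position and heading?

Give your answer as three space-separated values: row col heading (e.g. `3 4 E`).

Answer: 11 9 E

Derivation:
Step 1: on WHITE (11,8): turn R to W, flip to black, move to (11,7). |black|=3
Step 2: on WHITE (11,7): turn R to N, flip to black, move to (10,7). |black|=4
Step 3: on WHITE (10,7): turn R to E, flip to black, move to (10,8). |black|=5
Step 4: on WHITE (10,8): turn R to S, flip to black, move to (11,8). |black|=6
Step 5: on BLACK (11,8): turn L to E, flip to white, move to (11,9). |black|=5
Step 6: on WHITE (11,9): turn R to S, flip to black, move to (12,9). |black|=6
Step 7: on WHITE (12,9): turn R to W, flip to black, move to (12,8). |black|=7
Step 8: on WHITE (12,8): turn R to N, flip to black, move to (11,8). |black|=8
Step 9: on WHITE (11,8): turn R to E, flip to black, move to (11,9). |black|=9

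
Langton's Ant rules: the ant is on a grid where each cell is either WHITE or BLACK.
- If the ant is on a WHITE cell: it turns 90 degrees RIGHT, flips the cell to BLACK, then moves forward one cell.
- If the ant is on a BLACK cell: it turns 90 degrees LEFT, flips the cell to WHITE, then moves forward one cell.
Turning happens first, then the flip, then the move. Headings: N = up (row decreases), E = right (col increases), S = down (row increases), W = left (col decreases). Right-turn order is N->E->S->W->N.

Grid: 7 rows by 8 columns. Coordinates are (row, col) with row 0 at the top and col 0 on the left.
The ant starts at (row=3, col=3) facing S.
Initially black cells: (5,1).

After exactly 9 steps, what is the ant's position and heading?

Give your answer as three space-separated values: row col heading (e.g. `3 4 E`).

Step 1: on WHITE (3,3): turn R to W, flip to black, move to (3,2). |black|=2
Step 2: on WHITE (3,2): turn R to N, flip to black, move to (2,2). |black|=3
Step 3: on WHITE (2,2): turn R to E, flip to black, move to (2,3). |black|=4
Step 4: on WHITE (2,3): turn R to S, flip to black, move to (3,3). |black|=5
Step 5: on BLACK (3,3): turn L to E, flip to white, move to (3,4). |black|=4
Step 6: on WHITE (3,4): turn R to S, flip to black, move to (4,4). |black|=5
Step 7: on WHITE (4,4): turn R to W, flip to black, move to (4,3). |black|=6
Step 8: on WHITE (4,3): turn R to N, flip to black, move to (3,3). |black|=7
Step 9: on WHITE (3,3): turn R to E, flip to black, move to (3,4). |black|=8

Answer: 3 4 E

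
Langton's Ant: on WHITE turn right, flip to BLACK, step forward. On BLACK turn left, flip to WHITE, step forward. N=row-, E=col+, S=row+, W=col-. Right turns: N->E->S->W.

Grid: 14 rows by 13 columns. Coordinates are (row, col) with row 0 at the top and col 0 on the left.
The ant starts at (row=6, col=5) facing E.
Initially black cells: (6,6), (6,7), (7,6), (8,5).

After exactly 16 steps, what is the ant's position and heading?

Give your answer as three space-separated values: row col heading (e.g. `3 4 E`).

Step 1: on WHITE (6,5): turn R to S, flip to black, move to (7,5). |black|=5
Step 2: on WHITE (7,5): turn R to W, flip to black, move to (7,4). |black|=6
Step 3: on WHITE (7,4): turn R to N, flip to black, move to (6,4). |black|=7
Step 4: on WHITE (6,4): turn R to E, flip to black, move to (6,5). |black|=8
Step 5: on BLACK (6,5): turn L to N, flip to white, move to (5,5). |black|=7
Step 6: on WHITE (5,5): turn R to E, flip to black, move to (5,6). |black|=8
Step 7: on WHITE (5,6): turn R to S, flip to black, move to (6,6). |black|=9
Step 8: on BLACK (6,6): turn L to E, flip to white, move to (6,7). |black|=8
Step 9: on BLACK (6,7): turn L to N, flip to white, move to (5,7). |black|=7
Step 10: on WHITE (5,7): turn R to E, flip to black, move to (5,8). |black|=8
Step 11: on WHITE (5,8): turn R to S, flip to black, move to (6,8). |black|=9
Step 12: on WHITE (6,8): turn R to W, flip to black, move to (6,7). |black|=10
Step 13: on WHITE (6,7): turn R to N, flip to black, move to (5,7). |black|=11
Step 14: on BLACK (5,7): turn L to W, flip to white, move to (5,6). |black|=10
Step 15: on BLACK (5,6): turn L to S, flip to white, move to (6,6). |black|=9
Step 16: on WHITE (6,6): turn R to W, flip to black, move to (6,5). |black|=10

Answer: 6 5 W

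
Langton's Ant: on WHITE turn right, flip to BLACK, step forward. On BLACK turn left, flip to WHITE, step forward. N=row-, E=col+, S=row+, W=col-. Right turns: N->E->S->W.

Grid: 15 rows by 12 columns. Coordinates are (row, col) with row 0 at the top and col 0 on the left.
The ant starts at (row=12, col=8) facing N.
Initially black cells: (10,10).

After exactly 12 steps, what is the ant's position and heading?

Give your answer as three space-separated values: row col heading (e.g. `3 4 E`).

Answer: 12 6 N

Derivation:
Step 1: on WHITE (12,8): turn R to E, flip to black, move to (12,9). |black|=2
Step 2: on WHITE (12,9): turn R to S, flip to black, move to (13,9). |black|=3
Step 3: on WHITE (13,9): turn R to W, flip to black, move to (13,8). |black|=4
Step 4: on WHITE (13,8): turn R to N, flip to black, move to (12,8). |black|=5
Step 5: on BLACK (12,8): turn L to W, flip to white, move to (12,7). |black|=4
Step 6: on WHITE (12,7): turn R to N, flip to black, move to (11,7). |black|=5
Step 7: on WHITE (11,7): turn R to E, flip to black, move to (11,8). |black|=6
Step 8: on WHITE (11,8): turn R to S, flip to black, move to (12,8). |black|=7
Step 9: on WHITE (12,8): turn R to W, flip to black, move to (12,7). |black|=8
Step 10: on BLACK (12,7): turn L to S, flip to white, move to (13,7). |black|=7
Step 11: on WHITE (13,7): turn R to W, flip to black, move to (13,6). |black|=8
Step 12: on WHITE (13,6): turn R to N, flip to black, move to (12,6). |black|=9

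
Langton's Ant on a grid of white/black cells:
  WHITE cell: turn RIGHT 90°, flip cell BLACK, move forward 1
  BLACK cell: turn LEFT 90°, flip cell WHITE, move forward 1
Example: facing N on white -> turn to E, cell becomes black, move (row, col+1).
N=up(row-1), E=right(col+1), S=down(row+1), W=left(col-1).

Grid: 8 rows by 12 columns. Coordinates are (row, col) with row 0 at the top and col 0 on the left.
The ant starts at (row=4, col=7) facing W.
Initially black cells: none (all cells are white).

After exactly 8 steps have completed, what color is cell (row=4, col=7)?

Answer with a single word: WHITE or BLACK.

Step 1: on WHITE (4,7): turn R to N, flip to black, move to (3,7). |black|=1
Step 2: on WHITE (3,7): turn R to E, flip to black, move to (3,8). |black|=2
Step 3: on WHITE (3,8): turn R to S, flip to black, move to (4,8). |black|=3
Step 4: on WHITE (4,8): turn R to W, flip to black, move to (4,7). |black|=4
Step 5: on BLACK (4,7): turn L to S, flip to white, move to (5,7). |black|=3
Step 6: on WHITE (5,7): turn R to W, flip to black, move to (5,6). |black|=4
Step 7: on WHITE (5,6): turn R to N, flip to black, move to (4,6). |black|=5
Step 8: on WHITE (4,6): turn R to E, flip to black, move to (4,7). |black|=6

Answer: WHITE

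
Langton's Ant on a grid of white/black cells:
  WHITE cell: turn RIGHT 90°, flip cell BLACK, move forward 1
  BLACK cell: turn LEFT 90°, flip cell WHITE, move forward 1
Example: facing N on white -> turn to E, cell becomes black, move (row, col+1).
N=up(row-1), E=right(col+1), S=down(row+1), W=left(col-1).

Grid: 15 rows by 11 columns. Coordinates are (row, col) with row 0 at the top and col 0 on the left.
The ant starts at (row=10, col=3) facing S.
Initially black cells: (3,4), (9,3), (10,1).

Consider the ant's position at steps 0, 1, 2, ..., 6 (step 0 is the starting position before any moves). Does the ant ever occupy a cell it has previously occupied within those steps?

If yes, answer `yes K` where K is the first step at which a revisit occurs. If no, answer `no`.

Step 1: on WHITE (10,3): turn R to W, flip to black, move to (10,2). |black|=4 — new cell
Step 2: on WHITE (10,2): turn R to N, flip to black, move to (9,2). |black|=5 — new cell
Step 3: on WHITE (9,2): turn R to E, flip to black, move to (9,3). |black|=6 — new cell
Step 4: on BLACK (9,3): turn L to N, flip to white, move to (8,3). |black|=5 — new cell
Step 5: on WHITE (8,3): turn R to E, flip to black, move to (8,4). |black|=6 — new cell
Step 6: on WHITE (8,4): turn R to S, flip to black, move to (9,4). |black|=7 — new cell
No revisit within 6 steps.

Answer: no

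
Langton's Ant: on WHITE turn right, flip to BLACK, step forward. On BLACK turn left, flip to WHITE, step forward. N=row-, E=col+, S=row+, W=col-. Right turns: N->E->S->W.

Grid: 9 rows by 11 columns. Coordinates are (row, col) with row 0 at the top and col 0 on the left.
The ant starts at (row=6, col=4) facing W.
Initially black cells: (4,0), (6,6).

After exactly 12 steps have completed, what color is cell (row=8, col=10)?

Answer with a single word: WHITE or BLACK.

Step 1: on WHITE (6,4): turn R to N, flip to black, move to (5,4). |black|=3
Step 2: on WHITE (5,4): turn R to E, flip to black, move to (5,5). |black|=4
Step 3: on WHITE (5,5): turn R to S, flip to black, move to (6,5). |black|=5
Step 4: on WHITE (6,5): turn R to W, flip to black, move to (6,4). |black|=6
Step 5: on BLACK (6,4): turn L to S, flip to white, move to (7,4). |black|=5
Step 6: on WHITE (7,4): turn R to W, flip to black, move to (7,3). |black|=6
Step 7: on WHITE (7,3): turn R to N, flip to black, move to (6,3). |black|=7
Step 8: on WHITE (6,3): turn R to E, flip to black, move to (6,4). |black|=8
Step 9: on WHITE (6,4): turn R to S, flip to black, move to (7,4). |black|=9
Step 10: on BLACK (7,4): turn L to E, flip to white, move to (7,5). |black|=8
Step 11: on WHITE (7,5): turn R to S, flip to black, move to (8,5). |black|=9
Step 12: on WHITE (8,5): turn R to W, flip to black, move to (8,4). |black|=10

Answer: WHITE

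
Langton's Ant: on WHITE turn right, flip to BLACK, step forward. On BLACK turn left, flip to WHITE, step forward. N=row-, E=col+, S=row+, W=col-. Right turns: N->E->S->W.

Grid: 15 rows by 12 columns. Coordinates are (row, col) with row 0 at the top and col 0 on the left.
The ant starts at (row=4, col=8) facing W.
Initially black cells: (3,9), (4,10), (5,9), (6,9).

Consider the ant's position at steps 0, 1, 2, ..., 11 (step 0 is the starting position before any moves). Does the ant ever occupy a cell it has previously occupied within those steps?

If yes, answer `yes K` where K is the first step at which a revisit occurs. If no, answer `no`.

Answer: yes 6

Derivation:
Step 1: on WHITE (4,8): turn R to N, flip to black, move to (3,8). |black|=5 — new cell
Step 2: on WHITE (3,8): turn R to E, flip to black, move to (3,9). |black|=6 — new cell
Step 3: on BLACK (3,9): turn L to N, flip to white, move to (2,9). |black|=5 — new cell
Step 4: on WHITE (2,9): turn R to E, flip to black, move to (2,10). |black|=6 — new cell
Step 5: on WHITE (2,10): turn R to S, flip to black, move to (3,10). |black|=7 — new cell
Step 6: on WHITE (3,10): turn R to W, flip to black, move to (3,9). |black|=8 — REVISIT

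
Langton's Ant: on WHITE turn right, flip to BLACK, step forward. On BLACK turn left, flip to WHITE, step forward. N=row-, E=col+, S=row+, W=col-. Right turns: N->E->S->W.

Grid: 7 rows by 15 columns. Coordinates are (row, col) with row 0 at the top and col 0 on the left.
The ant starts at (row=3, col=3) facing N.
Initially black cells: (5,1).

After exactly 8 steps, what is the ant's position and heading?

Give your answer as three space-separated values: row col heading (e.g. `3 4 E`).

Answer: 3 3 S

Derivation:
Step 1: on WHITE (3,3): turn R to E, flip to black, move to (3,4). |black|=2
Step 2: on WHITE (3,4): turn R to S, flip to black, move to (4,4). |black|=3
Step 3: on WHITE (4,4): turn R to W, flip to black, move to (4,3). |black|=4
Step 4: on WHITE (4,3): turn R to N, flip to black, move to (3,3). |black|=5
Step 5: on BLACK (3,3): turn L to W, flip to white, move to (3,2). |black|=4
Step 6: on WHITE (3,2): turn R to N, flip to black, move to (2,2). |black|=5
Step 7: on WHITE (2,2): turn R to E, flip to black, move to (2,3). |black|=6
Step 8: on WHITE (2,3): turn R to S, flip to black, move to (3,3). |black|=7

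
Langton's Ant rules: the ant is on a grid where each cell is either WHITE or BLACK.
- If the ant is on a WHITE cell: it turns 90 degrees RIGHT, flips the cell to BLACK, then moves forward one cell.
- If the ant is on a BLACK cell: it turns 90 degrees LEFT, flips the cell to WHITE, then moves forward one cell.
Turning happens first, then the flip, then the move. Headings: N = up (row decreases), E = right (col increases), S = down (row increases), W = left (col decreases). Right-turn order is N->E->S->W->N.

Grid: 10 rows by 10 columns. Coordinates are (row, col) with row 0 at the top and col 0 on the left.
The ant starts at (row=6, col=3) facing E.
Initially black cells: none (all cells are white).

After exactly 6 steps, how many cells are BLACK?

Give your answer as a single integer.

Answer: 4

Derivation:
Step 1: on WHITE (6,3): turn R to S, flip to black, move to (7,3). |black|=1
Step 2: on WHITE (7,3): turn R to W, flip to black, move to (7,2). |black|=2
Step 3: on WHITE (7,2): turn R to N, flip to black, move to (6,2). |black|=3
Step 4: on WHITE (6,2): turn R to E, flip to black, move to (6,3). |black|=4
Step 5: on BLACK (6,3): turn L to N, flip to white, move to (5,3). |black|=3
Step 6: on WHITE (5,3): turn R to E, flip to black, move to (5,4). |black|=4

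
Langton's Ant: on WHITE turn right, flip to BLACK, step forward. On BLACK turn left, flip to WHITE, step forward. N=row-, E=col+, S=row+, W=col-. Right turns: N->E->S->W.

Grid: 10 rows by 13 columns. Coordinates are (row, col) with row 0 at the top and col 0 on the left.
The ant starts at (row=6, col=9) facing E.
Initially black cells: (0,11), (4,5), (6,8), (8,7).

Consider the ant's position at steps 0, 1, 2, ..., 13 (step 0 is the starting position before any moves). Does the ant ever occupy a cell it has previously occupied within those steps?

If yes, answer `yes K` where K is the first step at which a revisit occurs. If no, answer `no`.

Step 1: on WHITE (6,9): turn R to S, flip to black, move to (7,9). |black|=5 — new cell
Step 2: on WHITE (7,9): turn R to W, flip to black, move to (7,8). |black|=6 — new cell
Step 3: on WHITE (7,8): turn R to N, flip to black, move to (6,8). |black|=7 — new cell
Step 4: on BLACK (6,8): turn L to W, flip to white, move to (6,7). |black|=6 — new cell
Step 5: on WHITE (6,7): turn R to N, flip to black, move to (5,7). |black|=7 — new cell
Step 6: on WHITE (5,7): turn R to E, flip to black, move to (5,8). |black|=8 — new cell
Step 7: on WHITE (5,8): turn R to S, flip to black, move to (6,8). |black|=9 — REVISIT

Answer: yes 7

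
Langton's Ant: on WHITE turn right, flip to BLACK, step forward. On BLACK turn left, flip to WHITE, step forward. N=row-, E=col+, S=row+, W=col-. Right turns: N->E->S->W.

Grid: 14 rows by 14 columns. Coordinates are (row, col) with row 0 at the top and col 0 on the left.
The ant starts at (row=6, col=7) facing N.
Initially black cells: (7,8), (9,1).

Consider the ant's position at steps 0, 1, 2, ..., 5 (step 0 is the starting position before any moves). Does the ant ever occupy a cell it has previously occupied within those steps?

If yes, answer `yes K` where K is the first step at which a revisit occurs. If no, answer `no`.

Answer: no

Derivation:
Step 1: on WHITE (6,7): turn R to E, flip to black, move to (6,8). |black|=3 — new cell
Step 2: on WHITE (6,8): turn R to S, flip to black, move to (7,8). |black|=4 — new cell
Step 3: on BLACK (7,8): turn L to E, flip to white, move to (7,9). |black|=3 — new cell
Step 4: on WHITE (7,9): turn R to S, flip to black, move to (8,9). |black|=4 — new cell
Step 5: on WHITE (8,9): turn R to W, flip to black, move to (8,8). |black|=5 — new cell
No revisit within 5 steps.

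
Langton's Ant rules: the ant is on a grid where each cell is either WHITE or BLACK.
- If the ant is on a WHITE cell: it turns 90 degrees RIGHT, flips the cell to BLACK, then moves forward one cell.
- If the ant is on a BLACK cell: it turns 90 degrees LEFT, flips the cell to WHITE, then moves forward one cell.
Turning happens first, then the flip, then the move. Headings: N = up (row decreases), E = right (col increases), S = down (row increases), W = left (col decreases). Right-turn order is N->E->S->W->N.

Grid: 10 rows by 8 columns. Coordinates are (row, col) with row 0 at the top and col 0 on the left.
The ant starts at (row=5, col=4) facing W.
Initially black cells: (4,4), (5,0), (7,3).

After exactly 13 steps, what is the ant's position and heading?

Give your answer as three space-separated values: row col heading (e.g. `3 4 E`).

Answer: 4 4 N

Derivation:
Step 1: on WHITE (5,4): turn R to N, flip to black, move to (4,4). |black|=4
Step 2: on BLACK (4,4): turn L to W, flip to white, move to (4,3). |black|=3
Step 3: on WHITE (4,3): turn R to N, flip to black, move to (3,3). |black|=4
Step 4: on WHITE (3,3): turn R to E, flip to black, move to (3,4). |black|=5
Step 5: on WHITE (3,4): turn R to S, flip to black, move to (4,4). |black|=6
Step 6: on WHITE (4,4): turn R to W, flip to black, move to (4,3). |black|=7
Step 7: on BLACK (4,3): turn L to S, flip to white, move to (5,3). |black|=6
Step 8: on WHITE (5,3): turn R to W, flip to black, move to (5,2). |black|=7
Step 9: on WHITE (5,2): turn R to N, flip to black, move to (4,2). |black|=8
Step 10: on WHITE (4,2): turn R to E, flip to black, move to (4,3). |black|=9
Step 11: on WHITE (4,3): turn R to S, flip to black, move to (5,3). |black|=10
Step 12: on BLACK (5,3): turn L to E, flip to white, move to (5,4). |black|=9
Step 13: on BLACK (5,4): turn L to N, flip to white, move to (4,4). |black|=8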